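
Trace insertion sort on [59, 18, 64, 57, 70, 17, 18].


Initial: [59, 18, 64, 57, 70, 17, 18]
Insert 18: [18, 59, 64, 57, 70, 17, 18]
Insert 64: [18, 59, 64, 57, 70, 17, 18]
Insert 57: [18, 57, 59, 64, 70, 17, 18]
Insert 70: [18, 57, 59, 64, 70, 17, 18]
Insert 17: [17, 18, 57, 59, 64, 70, 18]
Insert 18: [17, 18, 18, 57, 59, 64, 70]

Sorted: [17, 18, 18, 57, 59, 64, 70]


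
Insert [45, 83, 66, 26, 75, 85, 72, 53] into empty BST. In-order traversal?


Insert 45: root
Insert 83: R from 45
Insert 66: R from 45 -> L from 83
Insert 26: L from 45
Insert 75: R from 45 -> L from 83 -> R from 66
Insert 85: R from 45 -> R from 83
Insert 72: R from 45 -> L from 83 -> R from 66 -> L from 75
Insert 53: R from 45 -> L from 83 -> L from 66

In-order: [26, 45, 53, 66, 72, 75, 83, 85]


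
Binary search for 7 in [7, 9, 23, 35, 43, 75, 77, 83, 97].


Step 1: lo=0, hi=8, mid=4, val=43
Step 2: lo=0, hi=3, mid=1, val=9
Step 3: lo=0, hi=0, mid=0, val=7

Found at index 0


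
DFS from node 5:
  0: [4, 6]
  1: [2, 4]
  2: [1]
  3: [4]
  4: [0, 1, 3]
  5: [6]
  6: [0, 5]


Visit 5, push [6]
Visit 6, push [0]
Visit 0, push [4]
Visit 4, push [3, 1]
Visit 1, push [2]
Visit 2, push []
Visit 3, push []

DFS order: [5, 6, 0, 4, 1, 2, 3]


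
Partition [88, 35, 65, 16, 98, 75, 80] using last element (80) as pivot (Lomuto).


Pivot: 80
  35 <= 80: swap -> [35, 88, 65, 16, 98, 75, 80]
  65 <= 80: swap -> [35, 65, 88, 16, 98, 75, 80]
  16 <= 80: swap -> [35, 65, 16, 88, 98, 75, 80]
  75 <= 80: swap -> [35, 65, 16, 75, 98, 88, 80]
Place pivot at 4: [35, 65, 16, 75, 80, 88, 98]

Partitioned: [35, 65, 16, 75, 80, 88, 98]


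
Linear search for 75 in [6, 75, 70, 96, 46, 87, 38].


i=0: 6!=75
i=1: 75==75 found!

Found at 1, 2 comps


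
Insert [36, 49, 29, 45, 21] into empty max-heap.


Insert 36: [36]
Insert 49: [49, 36]
Insert 29: [49, 36, 29]
Insert 45: [49, 45, 29, 36]
Insert 21: [49, 45, 29, 36, 21]

Final heap: [49, 45, 29, 36, 21]


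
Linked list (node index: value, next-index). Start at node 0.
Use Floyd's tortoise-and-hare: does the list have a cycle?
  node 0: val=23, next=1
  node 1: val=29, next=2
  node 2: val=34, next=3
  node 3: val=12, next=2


Floyd's tortoise (slow, +1) and hare (fast, +2):
  init: slow=0, fast=0
  step 1: slow=1, fast=2
  step 2: slow=2, fast=2
  slow == fast at node 2: cycle detected

Cycle: yes


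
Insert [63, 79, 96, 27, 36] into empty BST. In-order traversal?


Insert 63: root
Insert 79: R from 63
Insert 96: R from 63 -> R from 79
Insert 27: L from 63
Insert 36: L from 63 -> R from 27

In-order: [27, 36, 63, 79, 96]


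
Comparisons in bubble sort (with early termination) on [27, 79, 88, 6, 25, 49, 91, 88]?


Algorithm: bubble sort (with early termination)
Input: [27, 79, 88, 6, 25, 49, 91, 88]
Sorted: [6, 25, 27, 49, 79, 88, 88, 91]

22


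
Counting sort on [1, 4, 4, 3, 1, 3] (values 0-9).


Input: [1, 4, 4, 3, 1, 3]
Counts: [0, 2, 0, 2, 2, 0, 0, 0, 0, 0]

Sorted: [1, 1, 3, 3, 4, 4]


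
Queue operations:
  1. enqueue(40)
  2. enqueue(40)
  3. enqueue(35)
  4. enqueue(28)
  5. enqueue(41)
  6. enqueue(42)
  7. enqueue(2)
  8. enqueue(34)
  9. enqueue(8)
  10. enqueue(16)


enqueue(40) -> [40]
enqueue(40) -> [40, 40]
enqueue(35) -> [40, 40, 35]
enqueue(28) -> [40, 40, 35, 28]
enqueue(41) -> [40, 40, 35, 28, 41]
enqueue(42) -> [40, 40, 35, 28, 41, 42]
enqueue(2) -> [40, 40, 35, 28, 41, 42, 2]
enqueue(34) -> [40, 40, 35, 28, 41, 42, 2, 34]
enqueue(8) -> [40, 40, 35, 28, 41, 42, 2, 34, 8]
enqueue(16) -> [40, 40, 35, 28, 41, 42, 2, 34, 8, 16]

Final queue: [40, 40, 35, 28, 41, 42, 2, 34, 8, 16]


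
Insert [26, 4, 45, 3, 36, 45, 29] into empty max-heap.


Insert 26: [26]
Insert 4: [26, 4]
Insert 45: [45, 4, 26]
Insert 3: [45, 4, 26, 3]
Insert 36: [45, 36, 26, 3, 4]
Insert 45: [45, 36, 45, 3, 4, 26]
Insert 29: [45, 36, 45, 3, 4, 26, 29]

Final heap: [45, 36, 45, 3, 4, 26, 29]


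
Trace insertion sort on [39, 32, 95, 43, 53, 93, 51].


Initial: [39, 32, 95, 43, 53, 93, 51]
Insert 32: [32, 39, 95, 43, 53, 93, 51]
Insert 95: [32, 39, 95, 43, 53, 93, 51]
Insert 43: [32, 39, 43, 95, 53, 93, 51]
Insert 53: [32, 39, 43, 53, 95, 93, 51]
Insert 93: [32, 39, 43, 53, 93, 95, 51]
Insert 51: [32, 39, 43, 51, 53, 93, 95]

Sorted: [32, 39, 43, 51, 53, 93, 95]


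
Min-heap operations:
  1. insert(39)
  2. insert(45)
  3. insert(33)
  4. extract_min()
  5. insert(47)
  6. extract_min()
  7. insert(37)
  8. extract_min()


insert(39) -> [39]
insert(45) -> [39, 45]
insert(33) -> [33, 45, 39]
extract_min()->33, [39, 45]
insert(47) -> [39, 45, 47]
extract_min()->39, [45, 47]
insert(37) -> [37, 47, 45]
extract_min()->37, [45, 47]

Final heap: [45, 47]


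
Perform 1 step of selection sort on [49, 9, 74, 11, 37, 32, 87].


Initial: [49, 9, 74, 11, 37, 32, 87]
Step 1: min=9 at 1
  Swap: [9, 49, 74, 11, 37, 32, 87]

After 1 step: [9, 49, 74, 11, 37, 32, 87]


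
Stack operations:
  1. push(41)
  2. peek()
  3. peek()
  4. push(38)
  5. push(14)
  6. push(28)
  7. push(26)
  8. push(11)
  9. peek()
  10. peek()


push(41) -> [41]
peek()->41
peek()->41
push(38) -> [41, 38]
push(14) -> [41, 38, 14]
push(28) -> [41, 38, 14, 28]
push(26) -> [41, 38, 14, 28, 26]
push(11) -> [41, 38, 14, 28, 26, 11]
peek()->11
peek()->11

Final stack: [41, 38, 14, 28, 26, 11]


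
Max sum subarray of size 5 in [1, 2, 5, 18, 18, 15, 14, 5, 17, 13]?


[0:5]: 44
[1:6]: 58
[2:7]: 70
[3:8]: 70
[4:9]: 69
[5:10]: 64

Max: 70 at [2:7]


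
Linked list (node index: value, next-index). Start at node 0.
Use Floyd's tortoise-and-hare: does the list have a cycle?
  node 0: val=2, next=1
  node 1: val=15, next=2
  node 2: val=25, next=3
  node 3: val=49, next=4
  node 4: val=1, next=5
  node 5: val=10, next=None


Floyd's tortoise (slow, +1) and hare (fast, +2):
  init: slow=0, fast=0
  step 1: slow=1, fast=2
  step 2: slow=2, fast=4
  step 3: fast 4->5->None, no cycle

Cycle: no


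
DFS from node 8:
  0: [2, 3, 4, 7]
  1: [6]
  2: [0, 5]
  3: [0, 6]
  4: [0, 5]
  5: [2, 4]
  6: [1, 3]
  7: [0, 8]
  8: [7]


Visit 8, push [7]
Visit 7, push [0]
Visit 0, push [4, 3, 2]
Visit 2, push [5]
Visit 5, push [4]
Visit 4, push []
Visit 3, push [6]
Visit 6, push [1]
Visit 1, push []

DFS order: [8, 7, 0, 2, 5, 4, 3, 6, 1]


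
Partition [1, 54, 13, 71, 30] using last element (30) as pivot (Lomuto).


Pivot: 30
  1 <= 30: advance i (no swap)
  13 <= 30: swap -> [1, 13, 54, 71, 30]
Place pivot at 2: [1, 13, 30, 71, 54]

Partitioned: [1, 13, 30, 71, 54]


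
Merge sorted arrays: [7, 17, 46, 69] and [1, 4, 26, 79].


Take 1 from B
Take 4 from B
Take 7 from A
Take 17 from A
Take 26 from B
Take 46 from A
Take 69 from A

Merged: [1, 4, 7, 17, 26, 46, 69, 79]


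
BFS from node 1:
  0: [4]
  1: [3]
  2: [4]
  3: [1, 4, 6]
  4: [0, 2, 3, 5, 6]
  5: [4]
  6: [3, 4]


Visit 1, enqueue [3]
Visit 3, enqueue [4, 6]
Visit 4, enqueue [0, 2, 5]
Visit 6, enqueue []
Visit 0, enqueue []
Visit 2, enqueue []
Visit 5, enqueue []

BFS order: [1, 3, 4, 6, 0, 2, 5]


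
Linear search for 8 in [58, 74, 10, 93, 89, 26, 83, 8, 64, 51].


i=0: 58!=8
i=1: 74!=8
i=2: 10!=8
i=3: 93!=8
i=4: 89!=8
i=5: 26!=8
i=6: 83!=8
i=7: 8==8 found!

Found at 7, 8 comps


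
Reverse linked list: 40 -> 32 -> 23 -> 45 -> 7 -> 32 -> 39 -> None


Step 1: curr=40, set curr.next=prev(None) | reversed so far: 40
Step 2: curr=32, set curr.next=prev(40) | reversed so far: 32 -> 40
Step 3: curr=23, set curr.next=prev(32) | reversed so far: 23 -> 32 -> 40
Step 4: curr=45, set curr.next=prev(23) | reversed so far: 45 -> 23 -> 32 -> 40
Step 5: curr=7, set curr.next=prev(45) | reversed so far: 7 -> 45 -> 23 -> 32 -> 40
Step 6: curr=32, set curr.next=prev(7) | reversed so far: 32 -> 7 -> 45 -> 23 -> 32 -> 40
Step 7: curr=39, set curr.next=prev(32) | reversed so far: 39 -> 32 -> 7 -> 45 -> 23 -> 32 -> 40

39 -> 32 -> 7 -> 45 -> 23 -> 32 -> 40 -> None


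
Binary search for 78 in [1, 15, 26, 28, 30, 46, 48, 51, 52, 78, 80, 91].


Step 1: lo=0, hi=11, mid=5, val=46
Step 2: lo=6, hi=11, mid=8, val=52
Step 3: lo=9, hi=11, mid=10, val=80
Step 4: lo=9, hi=9, mid=9, val=78

Found at index 9


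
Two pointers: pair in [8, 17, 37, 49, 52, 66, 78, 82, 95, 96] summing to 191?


lo=0(8)+hi=9(96)=104
lo=1(17)+hi=9(96)=113
lo=2(37)+hi=9(96)=133
lo=3(49)+hi=9(96)=145
lo=4(52)+hi=9(96)=148
lo=5(66)+hi=9(96)=162
lo=6(78)+hi=9(96)=174
lo=7(82)+hi=9(96)=178
lo=8(95)+hi=9(96)=191

Yes: 95+96=191


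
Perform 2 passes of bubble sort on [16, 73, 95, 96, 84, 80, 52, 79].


Initial: [16, 73, 95, 96, 84, 80, 52, 79]
Pass 1: [16, 73, 95, 84, 80, 52, 79, 96] (4 swaps)
Pass 2: [16, 73, 84, 80, 52, 79, 95, 96] (4 swaps)

After 2 passes: [16, 73, 84, 80, 52, 79, 95, 96]


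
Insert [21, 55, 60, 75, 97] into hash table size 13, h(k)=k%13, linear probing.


Insert 21: h=8 -> slot 8
Insert 55: h=3 -> slot 3
Insert 60: h=8, 1 probes -> slot 9
Insert 75: h=10 -> slot 10
Insert 97: h=6 -> slot 6

Table: [None, None, None, 55, None, None, 97, None, 21, 60, 75, None, None]


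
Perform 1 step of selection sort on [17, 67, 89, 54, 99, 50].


Initial: [17, 67, 89, 54, 99, 50]
Step 1: min=17 at 0
  Swap: [17, 67, 89, 54, 99, 50]

After 1 step: [17, 67, 89, 54, 99, 50]


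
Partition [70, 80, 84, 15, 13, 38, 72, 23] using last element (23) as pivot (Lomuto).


Pivot: 23
  15 <= 23: swap -> [15, 80, 84, 70, 13, 38, 72, 23]
  13 <= 23: swap -> [15, 13, 84, 70, 80, 38, 72, 23]
Place pivot at 2: [15, 13, 23, 70, 80, 38, 72, 84]

Partitioned: [15, 13, 23, 70, 80, 38, 72, 84]


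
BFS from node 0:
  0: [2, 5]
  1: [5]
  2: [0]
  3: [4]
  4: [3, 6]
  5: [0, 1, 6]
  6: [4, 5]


Visit 0, enqueue [2, 5]
Visit 2, enqueue []
Visit 5, enqueue [1, 6]
Visit 1, enqueue []
Visit 6, enqueue [4]
Visit 4, enqueue [3]
Visit 3, enqueue []

BFS order: [0, 2, 5, 1, 6, 4, 3]


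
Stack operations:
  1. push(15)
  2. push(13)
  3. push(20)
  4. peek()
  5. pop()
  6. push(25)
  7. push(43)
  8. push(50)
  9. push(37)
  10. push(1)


push(15) -> [15]
push(13) -> [15, 13]
push(20) -> [15, 13, 20]
peek()->20
pop()->20, [15, 13]
push(25) -> [15, 13, 25]
push(43) -> [15, 13, 25, 43]
push(50) -> [15, 13, 25, 43, 50]
push(37) -> [15, 13, 25, 43, 50, 37]
push(1) -> [15, 13, 25, 43, 50, 37, 1]

Final stack: [15, 13, 25, 43, 50, 37, 1]


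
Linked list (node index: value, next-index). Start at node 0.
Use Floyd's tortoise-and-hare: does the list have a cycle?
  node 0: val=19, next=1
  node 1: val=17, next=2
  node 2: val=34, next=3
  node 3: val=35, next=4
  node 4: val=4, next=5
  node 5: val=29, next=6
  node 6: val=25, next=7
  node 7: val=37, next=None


Floyd's tortoise (slow, +1) and hare (fast, +2):
  init: slow=0, fast=0
  step 1: slow=1, fast=2
  step 2: slow=2, fast=4
  step 3: slow=3, fast=6
  step 4: fast 6->7->None, no cycle

Cycle: no


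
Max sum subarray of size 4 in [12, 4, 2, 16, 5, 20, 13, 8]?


[0:4]: 34
[1:5]: 27
[2:6]: 43
[3:7]: 54
[4:8]: 46

Max: 54 at [3:7]


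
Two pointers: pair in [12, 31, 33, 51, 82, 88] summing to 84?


lo=0(12)+hi=5(88)=100
lo=0(12)+hi=4(82)=94
lo=0(12)+hi=3(51)=63
lo=1(31)+hi=3(51)=82
lo=2(33)+hi=3(51)=84

Yes: 33+51=84


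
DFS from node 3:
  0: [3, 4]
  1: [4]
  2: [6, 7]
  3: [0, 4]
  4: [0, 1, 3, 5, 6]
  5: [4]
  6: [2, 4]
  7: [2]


Visit 3, push [4, 0]
Visit 0, push [4]
Visit 4, push [6, 5, 1]
Visit 1, push []
Visit 5, push []
Visit 6, push [2]
Visit 2, push [7]
Visit 7, push []

DFS order: [3, 0, 4, 1, 5, 6, 2, 7]


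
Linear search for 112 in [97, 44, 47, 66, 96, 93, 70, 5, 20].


i=0: 97!=112
i=1: 44!=112
i=2: 47!=112
i=3: 66!=112
i=4: 96!=112
i=5: 93!=112
i=6: 70!=112
i=7: 5!=112
i=8: 20!=112

Not found, 9 comps


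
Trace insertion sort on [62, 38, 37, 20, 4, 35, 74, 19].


Initial: [62, 38, 37, 20, 4, 35, 74, 19]
Insert 38: [38, 62, 37, 20, 4, 35, 74, 19]
Insert 37: [37, 38, 62, 20, 4, 35, 74, 19]
Insert 20: [20, 37, 38, 62, 4, 35, 74, 19]
Insert 4: [4, 20, 37, 38, 62, 35, 74, 19]
Insert 35: [4, 20, 35, 37, 38, 62, 74, 19]
Insert 74: [4, 20, 35, 37, 38, 62, 74, 19]
Insert 19: [4, 19, 20, 35, 37, 38, 62, 74]

Sorted: [4, 19, 20, 35, 37, 38, 62, 74]


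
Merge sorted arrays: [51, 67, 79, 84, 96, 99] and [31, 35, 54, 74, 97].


Take 31 from B
Take 35 from B
Take 51 from A
Take 54 from B
Take 67 from A
Take 74 from B
Take 79 from A
Take 84 from A
Take 96 from A
Take 97 from B

Merged: [31, 35, 51, 54, 67, 74, 79, 84, 96, 97, 99]


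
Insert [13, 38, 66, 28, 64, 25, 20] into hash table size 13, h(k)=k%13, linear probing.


Insert 13: h=0 -> slot 0
Insert 38: h=12 -> slot 12
Insert 66: h=1 -> slot 1
Insert 28: h=2 -> slot 2
Insert 64: h=12, 4 probes -> slot 3
Insert 25: h=12, 5 probes -> slot 4
Insert 20: h=7 -> slot 7

Table: [13, 66, 28, 64, 25, None, None, 20, None, None, None, None, 38]


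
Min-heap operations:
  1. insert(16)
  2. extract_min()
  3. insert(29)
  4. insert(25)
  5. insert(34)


insert(16) -> [16]
extract_min()->16, []
insert(29) -> [29]
insert(25) -> [25, 29]
insert(34) -> [25, 29, 34]

Final heap: [25, 29, 34]


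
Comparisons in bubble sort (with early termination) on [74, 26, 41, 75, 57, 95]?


Algorithm: bubble sort (with early termination)
Input: [74, 26, 41, 75, 57, 95]
Sorted: [26, 41, 57, 74, 75, 95]

12


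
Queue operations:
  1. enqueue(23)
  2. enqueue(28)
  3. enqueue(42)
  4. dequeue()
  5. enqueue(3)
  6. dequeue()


enqueue(23) -> [23]
enqueue(28) -> [23, 28]
enqueue(42) -> [23, 28, 42]
dequeue()->23, [28, 42]
enqueue(3) -> [28, 42, 3]
dequeue()->28, [42, 3]

Final queue: [42, 3]


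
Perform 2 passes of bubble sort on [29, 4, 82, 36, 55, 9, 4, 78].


Initial: [29, 4, 82, 36, 55, 9, 4, 78]
Pass 1: [4, 29, 36, 55, 9, 4, 78, 82] (6 swaps)
Pass 2: [4, 29, 36, 9, 4, 55, 78, 82] (2 swaps)

After 2 passes: [4, 29, 36, 9, 4, 55, 78, 82]


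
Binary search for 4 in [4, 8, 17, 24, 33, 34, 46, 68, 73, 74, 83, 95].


Step 1: lo=0, hi=11, mid=5, val=34
Step 2: lo=0, hi=4, mid=2, val=17
Step 3: lo=0, hi=1, mid=0, val=4

Found at index 0


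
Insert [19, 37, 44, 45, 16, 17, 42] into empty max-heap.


Insert 19: [19]
Insert 37: [37, 19]
Insert 44: [44, 19, 37]
Insert 45: [45, 44, 37, 19]
Insert 16: [45, 44, 37, 19, 16]
Insert 17: [45, 44, 37, 19, 16, 17]
Insert 42: [45, 44, 42, 19, 16, 17, 37]

Final heap: [45, 44, 42, 19, 16, 17, 37]


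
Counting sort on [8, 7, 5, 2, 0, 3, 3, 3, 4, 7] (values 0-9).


Input: [8, 7, 5, 2, 0, 3, 3, 3, 4, 7]
Counts: [1, 0, 1, 3, 1, 1, 0, 2, 1, 0]

Sorted: [0, 2, 3, 3, 3, 4, 5, 7, 7, 8]


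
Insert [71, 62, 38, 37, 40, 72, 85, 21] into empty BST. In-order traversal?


Insert 71: root
Insert 62: L from 71
Insert 38: L from 71 -> L from 62
Insert 37: L from 71 -> L from 62 -> L from 38
Insert 40: L from 71 -> L from 62 -> R from 38
Insert 72: R from 71
Insert 85: R from 71 -> R from 72
Insert 21: L from 71 -> L from 62 -> L from 38 -> L from 37

In-order: [21, 37, 38, 40, 62, 71, 72, 85]


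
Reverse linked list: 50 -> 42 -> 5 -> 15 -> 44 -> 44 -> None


Step 1: curr=50, set curr.next=prev(None) | reversed so far: 50
Step 2: curr=42, set curr.next=prev(50) | reversed so far: 42 -> 50
Step 3: curr=5, set curr.next=prev(42) | reversed so far: 5 -> 42 -> 50
Step 4: curr=15, set curr.next=prev(5) | reversed so far: 15 -> 5 -> 42 -> 50
Step 5: curr=44, set curr.next=prev(15) | reversed so far: 44 -> 15 -> 5 -> 42 -> 50
Step 6: curr=44, set curr.next=prev(44) | reversed so far: 44 -> 44 -> 15 -> 5 -> 42 -> 50

44 -> 44 -> 15 -> 5 -> 42 -> 50 -> None


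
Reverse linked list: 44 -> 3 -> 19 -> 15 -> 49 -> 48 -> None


Step 1: curr=44, set curr.next=prev(None) | reversed so far: 44
Step 2: curr=3, set curr.next=prev(44) | reversed so far: 3 -> 44
Step 3: curr=19, set curr.next=prev(3) | reversed so far: 19 -> 3 -> 44
Step 4: curr=15, set curr.next=prev(19) | reversed so far: 15 -> 19 -> 3 -> 44
Step 5: curr=49, set curr.next=prev(15) | reversed so far: 49 -> 15 -> 19 -> 3 -> 44
Step 6: curr=48, set curr.next=prev(49) | reversed so far: 48 -> 49 -> 15 -> 19 -> 3 -> 44

48 -> 49 -> 15 -> 19 -> 3 -> 44 -> None


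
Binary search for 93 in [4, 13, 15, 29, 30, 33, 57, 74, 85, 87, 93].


Step 1: lo=0, hi=10, mid=5, val=33
Step 2: lo=6, hi=10, mid=8, val=85
Step 3: lo=9, hi=10, mid=9, val=87
Step 4: lo=10, hi=10, mid=10, val=93

Found at index 10


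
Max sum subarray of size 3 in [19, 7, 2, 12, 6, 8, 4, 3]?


[0:3]: 28
[1:4]: 21
[2:5]: 20
[3:6]: 26
[4:7]: 18
[5:8]: 15

Max: 28 at [0:3]


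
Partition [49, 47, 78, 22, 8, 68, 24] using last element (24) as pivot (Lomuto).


Pivot: 24
  22 <= 24: swap -> [22, 47, 78, 49, 8, 68, 24]
  8 <= 24: swap -> [22, 8, 78, 49, 47, 68, 24]
Place pivot at 2: [22, 8, 24, 49, 47, 68, 78]

Partitioned: [22, 8, 24, 49, 47, 68, 78]


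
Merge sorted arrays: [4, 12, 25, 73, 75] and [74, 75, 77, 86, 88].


Take 4 from A
Take 12 from A
Take 25 from A
Take 73 from A
Take 74 from B
Take 75 from A

Merged: [4, 12, 25, 73, 74, 75, 75, 77, 86, 88]


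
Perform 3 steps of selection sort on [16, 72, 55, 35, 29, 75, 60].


Initial: [16, 72, 55, 35, 29, 75, 60]
Step 1: min=16 at 0
  Swap: [16, 72, 55, 35, 29, 75, 60]
Step 2: min=29 at 4
  Swap: [16, 29, 55, 35, 72, 75, 60]
Step 3: min=35 at 3
  Swap: [16, 29, 35, 55, 72, 75, 60]

After 3 steps: [16, 29, 35, 55, 72, 75, 60]


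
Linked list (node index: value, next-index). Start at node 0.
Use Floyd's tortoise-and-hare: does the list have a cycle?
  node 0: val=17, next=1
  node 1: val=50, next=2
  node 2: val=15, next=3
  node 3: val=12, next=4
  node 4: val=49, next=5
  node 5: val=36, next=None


Floyd's tortoise (slow, +1) and hare (fast, +2):
  init: slow=0, fast=0
  step 1: slow=1, fast=2
  step 2: slow=2, fast=4
  step 3: fast 4->5->None, no cycle

Cycle: no


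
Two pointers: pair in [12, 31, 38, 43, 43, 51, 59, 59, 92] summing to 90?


lo=0(12)+hi=8(92)=104
lo=0(12)+hi=7(59)=71
lo=1(31)+hi=7(59)=90

Yes: 31+59=90


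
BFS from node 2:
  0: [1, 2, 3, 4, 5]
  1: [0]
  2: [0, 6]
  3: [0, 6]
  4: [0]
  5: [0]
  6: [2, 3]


Visit 2, enqueue [0, 6]
Visit 0, enqueue [1, 3, 4, 5]
Visit 6, enqueue []
Visit 1, enqueue []
Visit 3, enqueue []
Visit 4, enqueue []
Visit 5, enqueue []

BFS order: [2, 0, 6, 1, 3, 4, 5]


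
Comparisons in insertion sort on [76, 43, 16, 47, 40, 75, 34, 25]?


Algorithm: insertion sort
Input: [76, 43, 16, 47, 40, 75, 34, 25]
Sorted: [16, 25, 34, 40, 43, 47, 75, 76]

24


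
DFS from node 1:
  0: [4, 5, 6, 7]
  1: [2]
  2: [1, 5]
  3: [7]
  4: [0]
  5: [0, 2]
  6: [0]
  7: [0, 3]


Visit 1, push [2]
Visit 2, push [5]
Visit 5, push [0]
Visit 0, push [7, 6, 4]
Visit 4, push []
Visit 6, push []
Visit 7, push [3]
Visit 3, push []

DFS order: [1, 2, 5, 0, 4, 6, 7, 3]


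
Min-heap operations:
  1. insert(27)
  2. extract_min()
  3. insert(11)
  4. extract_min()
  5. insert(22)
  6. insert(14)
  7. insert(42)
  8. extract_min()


insert(27) -> [27]
extract_min()->27, []
insert(11) -> [11]
extract_min()->11, []
insert(22) -> [22]
insert(14) -> [14, 22]
insert(42) -> [14, 22, 42]
extract_min()->14, [22, 42]

Final heap: [22, 42]


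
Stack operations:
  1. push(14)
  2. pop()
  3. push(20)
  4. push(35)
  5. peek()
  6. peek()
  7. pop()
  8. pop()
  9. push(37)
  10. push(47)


push(14) -> [14]
pop()->14, []
push(20) -> [20]
push(35) -> [20, 35]
peek()->35
peek()->35
pop()->35, [20]
pop()->20, []
push(37) -> [37]
push(47) -> [37, 47]

Final stack: [37, 47]


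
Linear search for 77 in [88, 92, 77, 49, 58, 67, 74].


i=0: 88!=77
i=1: 92!=77
i=2: 77==77 found!

Found at 2, 3 comps


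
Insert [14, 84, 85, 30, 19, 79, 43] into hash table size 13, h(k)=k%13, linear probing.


Insert 14: h=1 -> slot 1
Insert 84: h=6 -> slot 6
Insert 85: h=7 -> slot 7
Insert 30: h=4 -> slot 4
Insert 19: h=6, 2 probes -> slot 8
Insert 79: h=1, 1 probes -> slot 2
Insert 43: h=4, 1 probes -> slot 5

Table: [None, 14, 79, None, 30, 43, 84, 85, 19, None, None, None, None]


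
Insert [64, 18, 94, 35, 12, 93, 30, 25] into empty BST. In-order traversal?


Insert 64: root
Insert 18: L from 64
Insert 94: R from 64
Insert 35: L from 64 -> R from 18
Insert 12: L from 64 -> L from 18
Insert 93: R from 64 -> L from 94
Insert 30: L from 64 -> R from 18 -> L from 35
Insert 25: L from 64 -> R from 18 -> L from 35 -> L from 30

In-order: [12, 18, 25, 30, 35, 64, 93, 94]


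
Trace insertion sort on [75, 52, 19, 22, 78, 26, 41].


Initial: [75, 52, 19, 22, 78, 26, 41]
Insert 52: [52, 75, 19, 22, 78, 26, 41]
Insert 19: [19, 52, 75, 22, 78, 26, 41]
Insert 22: [19, 22, 52, 75, 78, 26, 41]
Insert 78: [19, 22, 52, 75, 78, 26, 41]
Insert 26: [19, 22, 26, 52, 75, 78, 41]
Insert 41: [19, 22, 26, 41, 52, 75, 78]

Sorted: [19, 22, 26, 41, 52, 75, 78]


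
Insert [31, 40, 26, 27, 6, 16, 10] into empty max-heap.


Insert 31: [31]
Insert 40: [40, 31]
Insert 26: [40, 31, 26]
Insert 27: [40, 31, 26, 27]
Insert 6: [40, 31, 26, 27, 6]
Insert 16: [40, 31, 26, 27, 6, 16]
Insert 10: [40, 31, 26, 27, 6, 16, 10]

Final heap: [40, 31, 26, 27, 6, 16, 10]


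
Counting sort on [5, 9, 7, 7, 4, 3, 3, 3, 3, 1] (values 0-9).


Input: [5, 9, 7, 7, 4, 3, 3, 3, 3, 1]
Counts: [0, 1, 0, 4, 1, 1, 0, 2, 0, 1]

Sorted: [1, 3, 3, 3, 3, 4, 5, 7, 7, 9]


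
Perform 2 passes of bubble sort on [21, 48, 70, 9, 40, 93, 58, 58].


Initial: [21, 48, 70, 9, 40, 93, 58, 58]
Pass 1: [21, 48, 9, 40, 70, 58, 58, 93] (4 swaps)
Pass 2: [21, 9, 40, 48, 58, 58, 70, 93] (4 swaps)

After 2 passes: [21, 9, 40, 48, 58, 58, 70, 93]


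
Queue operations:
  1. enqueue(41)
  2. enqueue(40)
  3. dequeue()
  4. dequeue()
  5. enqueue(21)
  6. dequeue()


enqueue(41) -> [41]
enqueue(40) -> [41, 40]
dequeue()->41, [40]
dequeue()->40, []
enqueue(21) -> [21]
dequeue()->21, []

Final queue: []


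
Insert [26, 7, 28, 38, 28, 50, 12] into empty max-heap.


Insert 26: [26]
Insert 7: [26, 7]
Insert 28: [28, 7, 26]
Insert 38: [38, 28, 26, 7]
Insert 28: [38, 28, 26, 7, 28]
Insert 50: [50, 28, 38, 7, 28, 26]
Insert 12: [50, 28, 38, 7, 28, 26, 12]

Final heap: [50, 28, 38, 7, 28, 26, 12]


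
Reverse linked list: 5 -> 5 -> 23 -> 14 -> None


Step 1: curr=5, set curr.next=prev(None) | reversed so far: 5
Step 2: curr=5, set curr.next=prev(5) | reversed so far: 5 -> 5
Step 3: curr=23, set curr.next=prev(5) | reversed so far: 23 -> 5 -> 5
Step 4: curr=14, set curr.next=prev(23) | reversed so far: 14 -> 23 -> 5 -> 5

14 -> 23 -> 5 -> 5 -> None


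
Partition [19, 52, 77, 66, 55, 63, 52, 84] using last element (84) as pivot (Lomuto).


Pivot: 84
  19 <= 84: advance i (no swap)
  52 <= 84: advance i (no swap)
  77 <= 84: advance i (no swap)
  66 <= 84: advance i (no swap)
  55 <= 84: advance i (no swap)
  63 <= 84: advance i (no swap)
  52 <= 84: advance i (no swap)
Place pivot at 7: [19, 52, 77, 66, 55, 63, 52, 84]

Partitioned: [19, 52, 77, 66, 55, 63, 52, 84]


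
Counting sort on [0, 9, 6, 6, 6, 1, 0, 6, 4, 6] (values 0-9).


Input: [0, 9, 6, 6, 6, 1, 0, 6, 4, 6]
Counts: [2, 1, 0, 0, 1, 0, 5, 0, 0, 1]

Sorted: [0, 0, 1, 4, 6, 6, 6, 6, 6, 9]


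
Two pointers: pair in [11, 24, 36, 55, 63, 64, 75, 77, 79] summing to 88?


lo=0(11)+hi=8(79)=90
lo=0(11)+hi=7(77)=88

Yes: 11+77=88


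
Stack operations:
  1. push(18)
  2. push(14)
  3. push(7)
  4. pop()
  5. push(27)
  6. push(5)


push(18) -> [18]
push(14) -> [18, 14]
push(7) -> [18, 14, 7]
pop()->7, [18, 14]
push(27) -> [18, 14, 27]
push(5) -> [18, 14, 27, 5]

Final stack: [18, 14, 27, 5]


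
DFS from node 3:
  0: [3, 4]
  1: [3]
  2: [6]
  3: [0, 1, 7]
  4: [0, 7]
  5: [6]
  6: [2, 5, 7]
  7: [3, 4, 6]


Visit 3, push [7, 1, 0]
Visit 0, push [4]
Visit 4, push [7]
Visit 7, push [6]
Visit 6, push [5, 2]
Visit 2, push []
Visit 5, push []
Visit 1, push []

DFS order: [3, 0, 4, 7, 6, 2, 5, 1]


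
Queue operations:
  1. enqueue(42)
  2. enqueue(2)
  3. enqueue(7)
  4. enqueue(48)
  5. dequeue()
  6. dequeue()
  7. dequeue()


enqueue(42) -> [42]
enqueue(2) -> [42, 2]
enqueue(7) -> [42, 2, 7]
enqueue(48) -> [42, 2, 7, 48]
dequeue()->42, [2, 7, 48]
dequeue()->2, [7, 48]
dequeue()->7, [48]

Final queue: [48]


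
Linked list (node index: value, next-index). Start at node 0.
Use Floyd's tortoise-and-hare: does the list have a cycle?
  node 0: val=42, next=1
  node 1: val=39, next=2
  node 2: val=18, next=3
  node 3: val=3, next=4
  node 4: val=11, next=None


Floyd's tortoise (slow, +1) and hare (fast, +2):
  init: slow=0, fast=0
  step 1: slow=1, fast=2
  step 2: slow=2, fast=4
  step 3: fast -> None, no cycle

Cycle: no


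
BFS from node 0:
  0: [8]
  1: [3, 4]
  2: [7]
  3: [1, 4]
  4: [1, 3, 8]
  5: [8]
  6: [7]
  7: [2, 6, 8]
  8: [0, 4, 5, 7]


Visit 0, enqueue [8]
Visit 8, enqueue [4, 5, 7]
Visit 4, enqueue [1, 3]
Visit 5, enqueue []
Visit 7, enqueue [2, 6]
Visit 1, enqueue []
Visit 3, enqueue []
Visit 2, enqueue []
Visit 6, enqueue []

BFS order: [0, 8, 4, 5, 7, 1, 3, 2, 6]


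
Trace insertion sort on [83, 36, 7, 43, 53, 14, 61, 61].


Initial: [83, 36, 7, 43, 53, 14, 61, 61]
Insert 36: [36, 83, 7, 43, 53, 14, 61, 61]
Insert 7: [7, 36, 83, 43, 53, 14, 61, 61]
Insert 43: [7, 36, 43, 83, 53, 14, 61, 61]
Insert 53: [7, 36, 43, 53, 83, 14, 61, 61]
Insert 14: [7, 14, 36, 43, 53, 83, 61, 61]
Insert 61: [7, 14, 36, 43, 53, 61, 83, 61]
Insert 61: [7, 14, 36, 43, 53, 61, 61, 83]

Sorted: [7, 14, 36, 43, 53, 61, 61, 83]


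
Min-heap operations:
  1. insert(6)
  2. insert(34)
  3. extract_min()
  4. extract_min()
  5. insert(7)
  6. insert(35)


insert(6) -> [6]
insert(34) -> [6, 34]
extract_min()->6, [34]
extract_min()->34, []
insert(7) -> [7]
insert(35) -> [7, 35]

Final heap: [7, 35]


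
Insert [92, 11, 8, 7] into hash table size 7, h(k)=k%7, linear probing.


Insert 92: h=1 -> slot 1
Insert 11: h=4 -> slot 4
Insert 8: h=1, 1 probes -> slot 2
Insert 7: h=0 -> slot 0

Table: [7, 92, 8, None, 11, None, None]


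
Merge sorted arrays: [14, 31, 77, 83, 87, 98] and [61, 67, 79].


Take 14 from A
Take 31 from A
Take 61 from B
Take 67 from B
Take 77 from A
Take 79 from B

Merged: [14, 31, 61, 67, 77, 79, 83, 87, 98]


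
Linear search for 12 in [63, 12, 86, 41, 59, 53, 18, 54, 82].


i=0: 63!=12
i=1: 12==12 found!

Found at 1, 2 comps


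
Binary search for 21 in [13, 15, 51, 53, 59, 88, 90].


Step 1: lo=0, hi=6, mid=3, val=53
Step 2: lo=0, hi=2, mid=1, val=15
Step 3: lo=2, hi=2, mid=2, val=51

Not found


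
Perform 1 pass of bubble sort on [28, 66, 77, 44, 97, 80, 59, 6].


Initial: [28, 66, 77, 44, 97, 80, 59, 6]
Pass 1: [28, 66, 44, 77, 80, 59, 6, 97] (4 swaps)

After 1 pass: [28, 66, 44, 77, 80, 59, 6, 97]


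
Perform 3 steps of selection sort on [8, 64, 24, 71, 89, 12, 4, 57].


Initial: [8, 64, 24, 71, 89, 12, 4, 57]
Step 1: min=4 at 6
  Swap: [4, 64, 24, 71, 89, 12, 8, 57]
Step 2: min=8 at 6
  Swap: [4, 8, 24, 71, 89, 12, 64, 57]
Step 3: min=12 at 5
  Swap: [4, 8, 12, 71, 89, 24, 64, 57]

After 3 steps: [4, 8, 12, 71, 89, 24, 64, 57]


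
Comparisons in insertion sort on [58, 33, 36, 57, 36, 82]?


Algorithm: insertion sort
Input: [58, 33, 36, 57, 36, 82]
Sorted: [33, 36, 36, 57, 58, 82]

9


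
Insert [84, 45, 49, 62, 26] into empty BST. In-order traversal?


Insert 84: root
Insert 45: L from 84
Insert 49: L from 84 -> R from 45
Insert 62: L from 84 -> R from 45 -> R from 49
Insert 26: L from 84 -> L from 45

In-order: [26, 45, 49, 62, 84]


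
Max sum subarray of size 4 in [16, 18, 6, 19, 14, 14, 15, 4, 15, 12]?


[0:4]: 59
[1:5]: 57
[2:6]: 53
[3:7]: 62
[4:8]: 47
[5:9]: 48
[6:10]: 46

Max: 62 at [3:7]


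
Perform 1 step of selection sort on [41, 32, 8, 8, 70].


Initial: [41, 32, 8, 8, 70]
Step 1: min=8 at 2
  Swap: [8, 32, 41, 8, 70]

After 1 step: [8, 32, 41, 8, 70]


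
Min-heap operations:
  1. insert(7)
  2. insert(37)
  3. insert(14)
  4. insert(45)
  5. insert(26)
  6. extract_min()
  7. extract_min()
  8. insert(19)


insert(7) -> [7]
insert(37) -> [7, 37]
insert(14) -> [7, 37, 14]
insert(45) -> [7, 37, 14, 45]
insert(26) -> [7, 26, 14, 45, 37]
extract_min()->7, [14, 26, 37, 45]
extract_min()->14, [26, 45, 37]
insert(19) -> [19, 26, 37, 45]

Final heap: [19, 26, 37, 45]


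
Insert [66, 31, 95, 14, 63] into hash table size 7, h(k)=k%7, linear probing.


Insert 66: h=3 -> slot 3
Insert 31: h=3, 1 probes -> slot 4
Insert 95: h=4, 1 probes -> slot 5
Insert 14: h=0 -> slot 0
Insert 63: h=0, 1 probes -> slot 1

Table: [14, 63, None, 66, 31, 95, None]


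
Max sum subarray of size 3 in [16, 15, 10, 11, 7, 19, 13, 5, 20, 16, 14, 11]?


[0:3]: 41
[1:4]: 36
[2:5]: 28
[3:6]: 37
[4:7]: 39
[5:8]: 37
[6:9]: 38
[7:10]: 41
[8:11]: 50
[9:12]: 41

Max: 50 at [8:11]


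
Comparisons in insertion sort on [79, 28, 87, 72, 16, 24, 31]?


Algorithm: insertion sort
Input: [79, 28, 87, 72, 16, 24, 31]
Sorted: [16, 24, 28, 31, 72, 79, 87]

18


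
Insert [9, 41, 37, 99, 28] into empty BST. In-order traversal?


Insert 9: root
Insert 41: R from 9
Insert 37: R from 9 -> L from 41
Insert 99: R from 9 -> R from 41
Insert 28: R from 9 -> L from 41 -> L from 37

In-order: [9, 28, 37, 41, 99]


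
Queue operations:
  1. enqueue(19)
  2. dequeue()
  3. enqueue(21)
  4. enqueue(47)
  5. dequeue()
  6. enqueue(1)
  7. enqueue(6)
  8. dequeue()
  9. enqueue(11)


enqueue(19) -> [19]
dequeue()->19, []
enqueue(21) -> [21]
enqueue(47) -> [21, 47]
dequeue()->21, [47]
enqueue(1) -> [47, 1]
enqueue(6) -> [47, 1, 6]
dequeue()->47, [1, 6]
enqueue(11) -> [1, 6, 11]

Final queue: [1, 6, 11]


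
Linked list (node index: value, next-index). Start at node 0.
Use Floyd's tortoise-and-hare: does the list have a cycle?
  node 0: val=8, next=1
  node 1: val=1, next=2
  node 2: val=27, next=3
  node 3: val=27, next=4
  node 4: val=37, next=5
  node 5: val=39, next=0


Floyd's tortoise (slow, +1) and hare (fast, +2):
  init: slow=0, fast=0
  step 1: slow=1, fast=2
  step 2: slow=2, fast=4
  step 3: slow=3, fast=0
  step 4: slow=4, fast=2
  step 5: slow=5, fast=4
  step 6: slow=0, fast=0
  slow == fast at node 0: cycle detected

Cycle: yes


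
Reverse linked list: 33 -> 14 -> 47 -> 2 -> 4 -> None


Step 1: curr=33, set curr.next=prev(None) | reversed so far: 33
Step 2: curr=14, set curr.next=prev(33) | reversed so far: 14 -> 33
Step 3: curr=47, set curr.next=prev(14) | reversed so far: 47 -> 14 -> 33
Step 4: curr=2, set curr.next=prev(47) | reversed so far: 2 -> 47 -> 14 -> 33
Step 5: curr=4, set curr.next=prev(2) | reversed so far: 4 -> 2 -> 47 -> 14 -> 33

4 -> 2 -> 47 -> 14 -> 33 -> None


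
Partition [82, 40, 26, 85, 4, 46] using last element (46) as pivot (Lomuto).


Pivot: 46
  40 <= 46: swap -> [40, 82, 26, 85, 4, 46]
  26 <= 46: swap -> [40, 26, 82, 85, 4, 46]
  4 <= 46: swap -> [40, 26, 4, 85, 82, 46]
Place pivot at 3: [40, 26, 4, 46, 82, 85]

Partitioned: [40, 26, 4, 46, 82, 85]


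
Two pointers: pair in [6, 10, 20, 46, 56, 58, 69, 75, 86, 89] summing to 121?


lo=0(6)+hi=9(89)=95
lo=1(10)+hi=9(89)=99
lo=2(20)+hi=9(89)=109
lo=3(46)+hi=9(89)=135
lo=3(46)+hi=8(86)=132
lo=3(46)+hi=7(75)=121

Yes: 46+75=121


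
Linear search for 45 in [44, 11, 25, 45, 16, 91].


i=0: 44!=45
i=1: 11!=45
i=2: 25!=45
i=3: 45==45 found!

Found at 3, 4 comps


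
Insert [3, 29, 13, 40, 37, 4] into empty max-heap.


Insert 3: [3]
Insert 29: [29, 3]
Insert 13: [29, 3, 13]
Insert 40: [40, 29, 13, 3]
Insert 37: [40, 37, 13, 3, 29]
Insert 4: [40, 37, 13, 3, 29, 4]

Final heap: [40, 37, 13, 3, 29, 4]


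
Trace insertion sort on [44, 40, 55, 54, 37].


Initial: [44, 40, 55, 54, 37]
Insert 40: [40, 44, 55, 54, 37]
Insert 55: [40, 44, 55, 54, 37]
Insert 54: [40, 44, 54, 55, 37]
Insert 37: [37, 40, 44, 54, 55]

Sorted: [37, 40, 44, 54, 55]


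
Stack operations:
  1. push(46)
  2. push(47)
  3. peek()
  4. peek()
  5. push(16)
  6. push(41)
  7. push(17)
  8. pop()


push(46) -> [46]
push(47) -> [46, 47]
peek()->47
peek()->47
push(16) -> [46, 47, 16]
push(41) -> [46, 47, 16, 41]
push(17) -> [46, 47, 16, 41, 17]
pop()->17, [46, 47, 16, 41]

Final stack: [46, 47, 16, 41]


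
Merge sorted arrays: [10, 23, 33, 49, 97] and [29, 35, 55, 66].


Take 10 from A
Take 23 from A
Take 29 from B
Take 33 from A
Take 35 from B
Take 49 from A
Take 55 from B
Take 66 from B

Merged: [10, 23, 29, 33, 35, 49, 55, 66, 97]


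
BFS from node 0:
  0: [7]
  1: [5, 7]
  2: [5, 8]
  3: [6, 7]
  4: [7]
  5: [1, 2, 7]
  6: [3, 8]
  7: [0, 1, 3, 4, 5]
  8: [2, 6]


Visit 0, enqueue [7]
Visit 7, enqueue [1, 3, 4, 5]
Visit 1, enqueue []
Visit 3, enqueue [6]
Visit 4, enqueue []
Visit 5, enqueue [2]
Visit 6, enqueue [8]
Visit 2, enqueue []
Visit 8, enqueue []

BFS order: [0, 7, 1, 3, 4, 5, 6, 2, 8]


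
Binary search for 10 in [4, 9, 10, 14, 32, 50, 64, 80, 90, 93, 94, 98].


Step 1: lo=0, hi=11, mid=5, val=50
Step 2: lo=0, hi=4, mid=2, val=10

Found at index 2


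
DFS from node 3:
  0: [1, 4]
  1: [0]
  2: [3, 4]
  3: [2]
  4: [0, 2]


Visit 3, push [2]
Visit 2, push [4]
Visit 4, push [0]
Visit 0, push [1]
Visit 1, push []

DFS order: [3, 2, 4, 0, 1]


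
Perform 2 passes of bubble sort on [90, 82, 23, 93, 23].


Initial: [90, 82, 23, 93, 23]
Pass 1: [82, 23, 90, 23, 93] (3 swaps)
Pass 2: [23, 82, 23, 90, 93] (2 swaps)

After 2 passes: [23, 82, 23, 90, 93]


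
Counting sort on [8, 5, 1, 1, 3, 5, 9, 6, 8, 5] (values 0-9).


Input: [8, 5, 1, 1, 3, 5, 9, 6, 8, 5]
Counts: [0, 2, 0, 1, 0, 3, 1, 0, 2, 1]

Sorted: [1, 1, 3, 5, 5, 5, 6, 8, 8, 9]


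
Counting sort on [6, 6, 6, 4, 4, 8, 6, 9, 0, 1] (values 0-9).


Input: [6, 6, 6, 4, 4, 8, 6, 9, 0, 1]
Counts: [1, 1, 0, 0, 2, 0, 4, 0, 1, 1]

Sorted: [0, 1, 4, 4, 6, 6, 6, 6, 8, 9]


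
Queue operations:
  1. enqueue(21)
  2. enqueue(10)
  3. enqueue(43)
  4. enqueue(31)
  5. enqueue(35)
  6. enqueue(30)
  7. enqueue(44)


enqueue(21) -> [21]
enqueue(10) -> [21, 10]
enqueue(43) -> [21, 10, 43]
enqueue(31) -> [21, 10, 43, 31]
enqueue(35) -> [21, 10, 43, 31, 35]
enqueue(30) -> [21, 10, 43, 31, 35, 30]
enqueue(44) -> [21, 10, 43, 31, 35, 30, 44]

Final queue: [21, 10, 43, 31, 35, 30, 44]


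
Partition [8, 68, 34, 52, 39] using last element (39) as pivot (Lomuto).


Pivot: 39
  8 <= 39: advance i (no swap)
  34 <= 39: swap -> [8, 34, 68, 52, 39]
Place pivot at 2: [8, 34, 39, 52, 68]

Partitioned: [8, 34, 39, 52, 68]


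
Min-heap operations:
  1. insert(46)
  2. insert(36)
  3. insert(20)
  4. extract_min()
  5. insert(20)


insert(46) -> [46]
insert(36) -> [36, 46]
insert(20) -> [20, 46, 36]
extract_min()->20, [36, 46]
insert(20) -> [20, 46, 36]

Final heap: [20, 46, 36]


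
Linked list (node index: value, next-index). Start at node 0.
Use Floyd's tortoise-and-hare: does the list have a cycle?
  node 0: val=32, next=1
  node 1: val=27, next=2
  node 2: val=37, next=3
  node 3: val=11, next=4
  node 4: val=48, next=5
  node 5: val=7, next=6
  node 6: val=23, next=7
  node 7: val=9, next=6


Floyd's tortoise (slow, +1) and hare (fast, +2):
  init: slow=0, fast=0
  step 1: slow=1, fast=2
  step 2: slow=2, fast=4
  step 3: slow=3, fast=6
  step 4: slow=4, fast=6
  step 5: slow=5, fast=6
  step 6: slow=6, fast=6
  slow == fast at node 6: cycle detected

Cycle: yes


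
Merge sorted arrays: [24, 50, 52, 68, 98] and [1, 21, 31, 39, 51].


Take 1 from B
Take 21 from B
Take 24 from A
Take 31 from B
Take 39 from B
Take 50 from A
Take 51 from B

Merged: [1, 21, 24, 31, 39, 50, 51, 52, 68, 98]


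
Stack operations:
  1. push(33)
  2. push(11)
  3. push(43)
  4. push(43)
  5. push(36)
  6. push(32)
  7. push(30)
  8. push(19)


push(33) -> [33]
push(11) -> [33, 11]
push(43) -> [33, 11, 43]
push(43) -> [33, 11, 43, 43]
push(36) -> [33, 11, 43, 43, 36]
push(32) -> [33, 11, 43, 43, 36, 32]
push(30) -> [33, 11, 43, 43, 36, 32, 30]
push(19) -> [33, 11, 43, 43, 36, 32, 30, 19]

Final stack: [33, 11, 43, 43, 36, 32, 30, 19]


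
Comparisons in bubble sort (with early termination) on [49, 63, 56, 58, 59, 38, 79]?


Algorithm: bubble sort (with early termination)
Input: [49, 63, 56, 58, 59, 38, 79]
Sorted: [38, 49, 56, 58, 59, 63, 79]

21


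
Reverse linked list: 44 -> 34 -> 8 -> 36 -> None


Step 1: curr=44, set curr.next=prev(None) | reversed so far: 44
Step 2: curr=34, set curr.next=prev(44) | reversed so far: 34 -> 44
Step 3: curr=8, set curr.next=prev(34) | reversed so far: 8 -> 34 -> 44
Step 4: curr=36, set curr.next=prev(8) | reversed so far: 36 -> 8 -> 34 -> 44

36 -> 8 -> 34 -> 44 -> None


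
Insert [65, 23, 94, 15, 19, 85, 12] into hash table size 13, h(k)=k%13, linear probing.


Insert 65: h=0 -> slot 0
Insert 23: h=10 -> slot 10
Insert 94: h=3 -> slot 3
Insert 15: h=2 -> slot 2
Insert 19: h=6 -> slot 6
Insert 85: h=7 -> slot 7
Insert 12: h=12 -> slot 12

Table: [65, None, 15, 94, None, None, 19, 85, None, None, 23, None, 12]


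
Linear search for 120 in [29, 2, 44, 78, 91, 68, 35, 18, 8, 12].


i=0: 29!=120
i=1: 2!=120
i=2: 44!=120
i=3: 78!=120
i=4: 91!=120
i=5: 68!=120
i=6: 35!=120
i=7: 18!=120
i=8: 8!=120
i=9: 12!=120

Not found, 10 comps


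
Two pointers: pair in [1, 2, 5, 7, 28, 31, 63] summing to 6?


lo=0(1)+hi=6(63)=64
lo=0(1)+hi=5(31)=32
lo=0(1)+hi=4(28)=29
lo=0(1)+hi=3(7)=8
lo=0(1)+hi=2(5)=6

Yes: 1+5=6


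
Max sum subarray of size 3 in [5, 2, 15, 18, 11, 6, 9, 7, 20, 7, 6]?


[0:3]: 22
[1:4]: 35
[2:5]: 44
[3:6]: 35
[4:7]: 26
[5:8]: 22
[6:9]: 36
[7:10]: 34
[8:11]: 33

Max: 44 at [2:5]


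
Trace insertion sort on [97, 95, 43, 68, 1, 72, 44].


Initial: [97, 95, 43, 68, 1, 72, 44]
Insert 95: [95, 97, 43, 68, 1, 72, 44]
Insert 43: [43, 95, 97, 68, 1, 72, 44]
Insert 68: [43, 68, 95, 97, 1, 72, 44]
Insert 1: [1, 43, 68, 95, 97, 72, 44]
Insert 72: [1, 43, 68, 72, 95, 97, 44]
Insert 44: [1, 43, 44, 68, 72, 95, 97]

Sorted: [1, 43, 44, 68, 72, 95, 97]


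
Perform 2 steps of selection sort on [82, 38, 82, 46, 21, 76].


Initial: [82, 38, 82, 46, 21, 76]
Step 1: min=21 at 4
  Swap: [21, 38, 82, 46, 82, 76]
Step 2: min=38 at 1
  Swap: [21, 38, 82, 46, 82, 76]

After 2 steps: [21, 38, 82, 46, 82, 76]


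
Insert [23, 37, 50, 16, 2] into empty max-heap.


Insert 23: [23]
Insert 37: [37, 23]
Insert 50: [50, 23, 37]
Insert 16: [50, 23, 37, 16]
Insert 2: [50, 23, 37, 16, 2]

Final heap: [50, 23, 37, 16, 2]


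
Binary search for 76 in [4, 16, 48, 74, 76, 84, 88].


Step 1: lo=0, hi=6, mid=3, val=74
Step 2: lo=4, hi=6, mid=5, val=84
Step 3: lo=4, hi=4, mid=4, val=76

Found at index 4


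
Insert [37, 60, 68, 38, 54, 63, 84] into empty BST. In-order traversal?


Insert 37: root
Insert 60: R from 37
Insert 68: R from 37 -> R from 60
Insert 38: R from 37 -> L from 60
Insert 54: R from 37 -> L from 60 -> R from 38
Insert 63: R from 37 -> R from 60 -> L from 68
Insert 84: R from 37 -> R from 60 -> R from 68

In-order: [37, 38, 54, 60, 63, 68, 84]


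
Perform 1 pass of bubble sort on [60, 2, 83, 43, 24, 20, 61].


Initial: [60, 2, 83, 43, 24, 20, 61]
Pass 1: [2, 60, 43, 24, 20, 61, 83] (5 swaps)

After 1 pass: [2, 60, 43, 24, 20, 61, 83]


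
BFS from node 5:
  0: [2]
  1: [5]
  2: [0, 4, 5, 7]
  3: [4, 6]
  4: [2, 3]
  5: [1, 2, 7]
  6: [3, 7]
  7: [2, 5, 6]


Visit 5, enqueue [1, 2, 7]
Visit 1, enqueue []
Visit 2, enqueue [0, 4]
Visit 7, enqueue [6]
Visit 0, enqueue []
Visit 4, enqueue [3]
Visit 6, enqueue []
Visit 3, enqueue []

BFS order: [5, 1, 2, 7, 0, 4, 6, 3]


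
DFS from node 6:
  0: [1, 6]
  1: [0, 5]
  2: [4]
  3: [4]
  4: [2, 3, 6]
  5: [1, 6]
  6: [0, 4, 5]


Visit 6, push [5, 4, 0]
Visit 0, push [1]
Visit 1, push [5]
Visit 5, push []
Visit 4, push [3, 2]
Visit 2, push []
Visit 3, push []

DFS order: [6, 0, 1, 5, 4, 2, 3]


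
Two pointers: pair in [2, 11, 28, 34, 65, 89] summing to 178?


lo=0(2)+hi=5(89)=91
lo=1(11)+hi=5(89)=100
lo=2(28)+hi=5(89)=117
lo=3(34)+hi=5(89)=123
lo=4(65)+hi=5(89)=154

No pair found


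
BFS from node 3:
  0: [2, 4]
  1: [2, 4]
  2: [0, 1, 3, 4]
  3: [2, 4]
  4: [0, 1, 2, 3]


Visit 3, enqueue [2, 4]
Visit 2, enqueue [0, 1]
Visit 4, enqueue []
Visit 0, enqueue []
Visit 1, enqueue []

BFS order: [3, 2, 4, 0, 1]
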